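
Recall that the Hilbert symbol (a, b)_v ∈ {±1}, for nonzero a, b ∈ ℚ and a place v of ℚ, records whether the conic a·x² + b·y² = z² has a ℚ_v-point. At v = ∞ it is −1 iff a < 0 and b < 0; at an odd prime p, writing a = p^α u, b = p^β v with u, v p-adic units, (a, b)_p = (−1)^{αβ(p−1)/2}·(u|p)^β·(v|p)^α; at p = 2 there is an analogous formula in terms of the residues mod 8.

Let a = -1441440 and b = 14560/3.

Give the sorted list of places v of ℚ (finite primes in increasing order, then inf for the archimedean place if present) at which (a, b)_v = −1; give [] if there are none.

(a, b) ≡ (-10010, 2730) mod (ℚ^×)²; places V = {2, 3, 5, 7, 11, 13, ∞}.
(a,b)_13: α=1, u≡10; β=1, v≡5 (mod 13); (10|13)=+1, (5|13)=-1; sign (−1)^0·+1^1·-1^1 = -1.
(a,b)_∞: sgn(-10010)=−, sgn(2730)=+, so +1.
(a,b)_2: α=5, β=5; u≡3, v≡5 (mod 8); ε(u)ε(v)=1·0, αω(v)=5·1, βω(u)=5·1; sum ≡ 0  ⇒  +1.
(a,b)_7: α=1, u≡6; β=1, v≡5 (mod 7); (6|7)=-1, (5|7)=-1; sign (−1)^1·-1^1·-1^1 = -1.
(a,b)_5: α=1, u≡2; β=1, v≡4 (mod 5); (2|5)=-1, (4|5)=+1; sign (−1)^0·-1^1·+1^1 = -1.
(a,b)_11: α=1, u≡3; β=0, v≡6 (mod 11); (3|11)=+1, (6|11)=-1; sign (−1)^0·+1^0·-1^1 = -1.
(a,b)_3: α=2, u≡1; β=-1, v≡1 (mod 3); (1|3)=+1, (1|3)=+1; sign (−1)^0·+1^-1·+1^2 = +1.
Ram(-10010, 2730) = {5, 7, 11, 13}; no ℚ_5-point on the conic.

[5, 7, 11, 13]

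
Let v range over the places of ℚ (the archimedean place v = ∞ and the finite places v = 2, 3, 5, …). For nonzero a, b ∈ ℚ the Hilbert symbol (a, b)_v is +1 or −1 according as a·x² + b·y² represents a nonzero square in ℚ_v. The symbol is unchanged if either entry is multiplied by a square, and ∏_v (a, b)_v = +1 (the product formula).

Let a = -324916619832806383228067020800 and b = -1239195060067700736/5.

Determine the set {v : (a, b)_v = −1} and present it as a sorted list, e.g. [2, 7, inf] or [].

[5, 11, 19, inf]

(a, b) ≡ (-5698, -28405) mod (ℚ^×)²; places V = {2, 3, 5, 7, 11, 13, 19, 23, 37, ∞}.
(a,b)_19: α=2, u≡2; β=1, v≡9 (mod 19); (2|19)=-1, (9|19)=+1; sign (−1)^0·-1^1·+1^2 = -1.
(a,b)_5: α=2, u≡3; β=-1, v≡4 (mod 5); (3|5)=-1, (4|5)=+1; sign (−1)^0·-1^-1·+1^2 = -1.
(a,b)_∞: sgn(-5698)=−, sgn(-28405)=−, so -1.
(a,b)_7: α=3, u≡6; β=2, v≡4 (mod 7); (6|7)=-1, (4|7)=+1; sign (−1)^0·-1^2·+1^3 = +1.
(a,b)_13: α=2, u≡1; β=1, v≡10 (mod 13); (1|13)=+1, (10|13)=+1; sign (−1)^0·+1^1·+1^2 = +1.
(a,b)_2: α=15, β=12; u≡7, v≡3 (mod 8); ε(u)ε(v)=1·1, αω(v)=15·1, βω(u)=12·0; sum ≡ 0  ⇒  +1.
(a,b)_3: α=12, u≡2; β=8, v≡2 (mod 3); (2|3)=-1, (2|3)=-1; sign (−1)^0·-1^8·-1^12 = +1.
(a,b)_37: α=3, u≡23; β=2, v≡16 (mod 37); (23|37)=-1, (16|37)=+1; sign (−1)^0·-1^2·+1^3 = +1.
(a,b)_11: α=3, u≡6; β=2, v≡6 (mod 11); (6|11)=-1, (6|11)=-1; sign (−1)^0·-1^2·-1^3 = -1.
(a,b)_23: α=2, u≡1; β=1, v≡10 (mod 23); (1|23)=+1, (10|23)=-1; sign (−1)^0·+1^1·-1^2 = +1.
(-5698, -28405 / ℚ) ramifies at {5, 11, 19, ∞}: a division algebra.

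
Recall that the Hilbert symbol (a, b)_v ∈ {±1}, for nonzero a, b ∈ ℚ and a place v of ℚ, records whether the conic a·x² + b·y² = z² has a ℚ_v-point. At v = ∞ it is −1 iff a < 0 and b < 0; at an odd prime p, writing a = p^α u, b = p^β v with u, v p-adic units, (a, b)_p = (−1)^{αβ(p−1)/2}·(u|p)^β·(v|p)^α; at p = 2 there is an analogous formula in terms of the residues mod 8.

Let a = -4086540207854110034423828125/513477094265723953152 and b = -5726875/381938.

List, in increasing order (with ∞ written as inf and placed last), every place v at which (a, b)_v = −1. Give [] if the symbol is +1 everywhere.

[17, inf]

(a, b) ≡ (-2618, -374) mod (ℚ^×)²; places V = {2, 3, 5, 7, 11, 17, 19, 23, 41, 43, ∞}.
(a,b)_7: α=7, u≡2; β=2, v≡1 (mod 7); (2|7)=+1, (1|7)=+1; sign (−1)^0·+1^2·+1^7 = +1.
(a,b)_19: α=-6, u≡17; β=-2, v≡11 (mod 19); (17|19)=+1, (11|19)=+1; sign (−1)^0·+1^-2·+1^-6 = +1.
(a,b)_11: α=3, u≡3; β=1, v≡7 (mod 11); (3|11)=+1, (7|11)=-1; sign (−1)^1·+1^1·-1^3 = +1.
(a,b)_43: α=2, u≡32; β=0, v≡21 (mod 43); (32|43)=-1, (21|43)=+1; sign (−1)^0·-1^0·+1^2 = +1.
(a,b)_2: α=-13, β=-1; u≡3, v≡5 (mod 8); ε(u)ε(v)=1·0, αω(v)=-13·1, βω(u)=-1·1; sum ≡ 0  ⇒  +1.
(a,b)_17: α=3, u≡8; β=1, v≡3 (mod 17); (8|17)=+1, (3|17)=-1; sign (−1)^0·+1^1·-1^3 = -1.
(a,b)_23: α=-6, u≡2; β=-2, v≡19 (mod 23); (2|23)=+1, (19|23)=-1; sign (−1)^0·+1^-2·-1^-6 = +1.
(a,b)_3: α=-2, u≡1; β=0, v≡1 (mod 3); (1|3)=+1, (1|3)=+1; sign (−1)^0·+1^0·+1^-2 = +1.
(a,b)_5: α=12, u≡2; β=4, v≡4 (mod 5); (2|5)=-1, (4|5)=+1; sign (−1)^0·-1^4·+1^12 = +1.
(a,b)_∞: sgn(-2618)=−, sgn(-374)=−, so -1.
(a,b)_41: α=2, u≡7; β=0, v≡2 (mod 41); (7|41)=-1, (2|41)=+1; sign (−1)^0·-1^0·+1^2 = +1.
(-2618, -374 / ℚ) ramifies at {17, ∞}: a division algebra.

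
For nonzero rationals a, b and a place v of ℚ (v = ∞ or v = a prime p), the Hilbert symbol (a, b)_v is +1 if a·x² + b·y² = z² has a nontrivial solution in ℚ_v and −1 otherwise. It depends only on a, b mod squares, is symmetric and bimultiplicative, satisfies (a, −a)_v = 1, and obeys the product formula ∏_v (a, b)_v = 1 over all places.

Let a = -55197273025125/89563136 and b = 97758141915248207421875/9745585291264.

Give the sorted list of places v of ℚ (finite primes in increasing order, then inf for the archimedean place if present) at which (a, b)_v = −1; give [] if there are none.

[13, 23]

(a, b) ≡ (-20930, 11) mod (ℚ^×)²; places V = {2, 3, 5, 7, 11, 13, 23, 29, ∞}.
(a,b)_7: α=1, u≡5; β=4, v≡4 (mod 7); (5|7)=-1, (4|7)=+1; sign (−1)^0·-1^4·+1^1 = +1.
(a,b)_5: α=3, u≡4; β=8, v≡4 (mod 5); (4|5)=+1, (4|5)=+1; sign (−1)^0·+1^8·+1^3 = +1.
(a,b)_23: α=5, u≡15; β=8, v≡7 (mod 23); (15|23)=-1, (7|23)=-1; sign (−1)^0·-1^8·-1^5 = -1.
(a,b)_11: α=2, u≡3; β=3, v≡5 (mod 11); (3|11)=+1, (5|11)=+1; sign (−1)^0·+1^3·+1^2 = +1.
(a,b)_2: α=-13, β=-14; u≡7, v≡3 (mod 8); ε(u)ε(v)=1·1, αω(v)=-13·1, βω(u)=-14·0; sum ≡ 0  ⇒  +1.
(a,b)_∞: sgn(-20930)=−, sgn(11)=+, so +1.
(a,b)_29: α=-2, u≡12; β=-6, v≡11 (mod 29); (12|29)=-1, (11|29)=-1; sign (−1)^0·-1^-6·-1^-2 = +1.
(a,b)_3: α=4, u≡1; β=0, v≡2 (mod 3); (1|3)=+1, (2|3)=-1; sign (−1)^0·+1^0·-1^4 = +1.
(a,b)_13: α=-1, u≡11; β=0, v≡7 (mod 13); (11|13)=-1, (7|13)=-1; sign (−1)^0·-1^0·-1^-1 = -1.
(-20930, 11 / ℚ) ramifies at {13, 23}: a division algebra.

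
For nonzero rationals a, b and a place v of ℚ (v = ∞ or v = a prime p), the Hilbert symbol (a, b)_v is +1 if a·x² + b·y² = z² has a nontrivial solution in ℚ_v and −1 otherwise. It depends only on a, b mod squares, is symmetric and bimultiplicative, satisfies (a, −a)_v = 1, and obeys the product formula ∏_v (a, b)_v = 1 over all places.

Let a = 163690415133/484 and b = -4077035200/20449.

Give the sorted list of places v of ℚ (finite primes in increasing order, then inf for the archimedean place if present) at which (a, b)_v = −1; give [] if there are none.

[3, 19]

Mod squares: a ≡ 357, b ≡ -52003. Check v ∈ {∞, 2, 3, 5, 7, 11, 13, 17, 19, 23}.
v=19: a=19^2·(≡3), b=19^1·(≡14) mod 19; (3|19)=-1, (14|19)=-1; (−1)^{2·1·9}·(-1)^1·(-1)^2 = -1.
v=23: a=23^2·(≡3), b=23^1·(≡13) mod 23; (3|23)=+1, (13|23)=+1; (−1)^{2·1·11}·(+1)^1·(+1)^2 = +1.
v=3: a=3^1·(≡2), b=3^0·(≡2) mod 3; (2|3)=-1, (2|3)=-1; (−1)^{1·0·1}·(-1)^0·(-1)^1 = -1.
v=13: a=13^0·(≡8), b=13^-2·(≡12) mod 13; (8|13)=-1, (12|13)=+1; (−1)^{0·-2·6}·(-1)^-2·(+1)^0 = +1.
v=17: a=17^1·(≡16), b=17^1·(≡2) mod 17; (16|17)=+1, (2|17)=+1; (−1)^{1·1·8}·(+1)^1·(+1)^1 = +1.
v=∞: 357 > 0 and -52003 < 0  ⇒  (a,b)_∞ = +1.
v=11: a=11^-2·(≡9), b=11^-2·(≡1) mod 11; (9|11)=+1, (1|11)=+1; (−1)^{-2·-2·5}·(+1)^-2·(+1)^-2 = +1.
v=7: a=7^5·(≡4), b=7^3·(≡3) mod 7; (4|7)=+1, (3|7)=-1; (−1)^{5·3·3}·(+1)^3·(-1)^5 = +1.
v=2: v_2(a)=-2, v_2(b)=6; units ≡ 5, 5 (mod 8); ε·ε+αω+βω = 0·0+-2·1+6·1 ≡ 0  ⇒  (a,b)_2 = +1.
v=5: a=5^0·(≡2), b=5^2·(≡3) mod 5; (2|5)=-1, (3|5)=-1; (−1)^{0·2·2}·(-1)^2·(-1)^0 = +1.
(357, -52003 / ℚ) ramifies at {3, 19}: a division algebra.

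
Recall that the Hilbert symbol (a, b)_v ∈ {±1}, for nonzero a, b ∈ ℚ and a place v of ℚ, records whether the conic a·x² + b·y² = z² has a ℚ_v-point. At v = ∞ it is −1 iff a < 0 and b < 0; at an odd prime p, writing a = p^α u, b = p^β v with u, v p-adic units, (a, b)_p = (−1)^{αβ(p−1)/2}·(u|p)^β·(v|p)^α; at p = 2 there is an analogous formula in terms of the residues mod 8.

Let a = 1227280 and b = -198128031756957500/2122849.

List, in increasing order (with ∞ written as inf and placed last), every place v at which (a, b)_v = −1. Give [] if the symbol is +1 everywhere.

[5, 23]

Mod squares: a ≡ 145, b ≡ -23. Check v ∈ {∞, 2, 5, 11, 23, 29, 31, 47}.
v=∞: 145 > 0 and -23 < 0  ⇒  (a,b)_∞ = +1.
v=29: a=29^1·(≡9), b=29^2·(≡1) mod 29; (9|29)=+1, (1|29)=+1; (−1)^{1·2·14}·(+1)^2·(+1)^1 = +1.
v=31: a=31^0·(≡21), b=31^-2·(≡28) mod 31; (21|31)=-1, (28|31)=+1; (−1)^{0·-2·15}·(-1)^-2·(+1)^0 = +1.
v=2: v_2(a)=4, v_2(b)=2; units ≡ 1, 1 (mod 8); ε·ε+αω+βω = 0·0+4·0+2·0 ≡ 0  ⇒  (a,b)_2 = +1.
v=5: a=5^1·(≡1), b=5^4·(≡2) mod 5; (1|5)=+1, (2|5)=-1; (−1)^{1·4·2}·(+1)^4·(-1)^1 = -1.
v=47: a=47^0·(≡16), b=47^-2·(≡37) mod 47; (16|47)=+1, (37|47)=+1; (−1)^{0·-2·23}·(+1)^-2·(+1)^0 = +1.
v=11: a=11^0·(≡10), b=11^4·(≡6) mod 11; (10|11)=-1, (6|11)=-1; (−1)^{0·4·5}·(-1)^4·(-1)^0 = +1.
v=23: a=23^2·(≡20), b=23^5·(≡21) mod 23; (20|23)=-1, (21|23)=-1; (−1)^{2·5·11}·(-1)^5·(-1)^2 = -1.
Ram(145, -23) = {5, 23}; no ℚ_5-point on the conic.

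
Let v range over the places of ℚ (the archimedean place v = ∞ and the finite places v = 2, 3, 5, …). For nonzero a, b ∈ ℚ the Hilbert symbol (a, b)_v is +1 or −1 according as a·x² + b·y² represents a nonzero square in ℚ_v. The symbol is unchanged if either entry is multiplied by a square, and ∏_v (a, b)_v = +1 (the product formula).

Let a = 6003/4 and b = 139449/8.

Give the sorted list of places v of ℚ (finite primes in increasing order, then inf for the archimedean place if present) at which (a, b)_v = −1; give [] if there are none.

[2, 43]

Mod squares: a ≡ 667, b ≡ 278898. Check v ∈ {∞, 2, 3, 23, 29, 43, 47}.
v=47: a=47^0·(≡32), b=47^1·(≡36) mod 47; (32|47)=+1, (36|47)=+1; (−1)^{0·1·23}·(+1)^1·(+1)^0 = +1.
v=3: a=3^2·(≡1), b=3^1·(≡2) mod 3; (1|3)=+1, (2|3)=-1; (−1)^{2·1·1}·(+1)^1·(-1)^2 = +1.
v=43: a=43^0·(≡28), b=43^1·(≡13) mod 43; (28|43)=-1, (13|43)=+1; (−1)^{0·1·21}·(-1)^1·(+1)^0 = -1.
v=2: v_2(a)=-2, v_2(b)=-3; units ≡ 3, 1 (mod 8); ε·ε+αω+βω = 1·0+-2·0+-3·1 ≡ 1  ⇒  (a,b)_2 = -1.
v=23: a=23^1·(≡2), b=23^1·(≡19) mod 23; (2|23)=+1, (19|23)=-1; (−1)^{1·1·11}·(+1)^1·(-1)^1 = +1.
v=∞: 667 > 0 and 278898 > 0  ⇒  (a,b)_∞ = +1.
v=29: a=29^1·(≡1), b=29^0·(≡13) mod 29; (1|29)=+1, (13|29)=+1; (−1)^{1·0·14}·(+1)^0·(+1)^1 = +1.
|Ram(667, 278898)| = 2, even; anisotropic at {2, 43}.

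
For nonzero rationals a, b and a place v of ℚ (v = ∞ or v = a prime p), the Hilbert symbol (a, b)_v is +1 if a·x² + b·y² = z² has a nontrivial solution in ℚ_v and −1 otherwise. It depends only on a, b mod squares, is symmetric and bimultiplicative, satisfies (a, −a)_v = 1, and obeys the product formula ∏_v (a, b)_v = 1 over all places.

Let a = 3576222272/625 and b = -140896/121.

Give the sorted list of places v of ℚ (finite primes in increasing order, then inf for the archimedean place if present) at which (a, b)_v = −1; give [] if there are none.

[7, 37]

Mod squares: a ≡ 17, b ≡ -8806. Check v ∈ {∞, 2, 5, 7, 11, 17, 37}.
v=17: a=17^1·(≡2), b=17^1·(≡4) mod 17; (2|17)=+1, (4|17)=+1; (−1)^{1·1·8}·(+1)^1·(+1)^1 = +1.
v=11: a=11^0·(≡2), b=11^-2·(≡3) mod 11; (2|11)=-1, (3|11)=+1; (−1)^{0·-2·5}·(-1)^-2·(+1)^0 = +1.
v=5: a=5^-4·(≡2), b=5^0·(≡4) mod 5; (2|5)=-1, (4|5)=+1; (−1)^{-4·0·2}·(-1)^0·(+1)^-4 = +1.
v=37: a=37^2·(≡15), b=37^1·(≡4) mod 37; (15|37)=-1, (4|37)=+1; (−1)^{2·1·18}·(-1)^1·(+1)^2 = -1.
v=2: v_2(a)=6, v_2(b)=5; units ≡ 1, 5 (mod 8); ε·ε+αω+βω = 0·0+6·1+5·0 ≡ 0  ⇒  (a,b)_2 = +1.
v=∞: 17 > 0 and -8806 < 0  ⇒  (a,b)_∞ = +1.
v=7: a=7^4·(≡6), b=7^1·(≡2) mod 7; (6|7)=-1, (2|7)=+1; (−1)^{4·1·3}·(-1)^1·(+1)^4 = -1.
Ram(17, -8806) = {7, 37}; no ℚ_7-point on the conic.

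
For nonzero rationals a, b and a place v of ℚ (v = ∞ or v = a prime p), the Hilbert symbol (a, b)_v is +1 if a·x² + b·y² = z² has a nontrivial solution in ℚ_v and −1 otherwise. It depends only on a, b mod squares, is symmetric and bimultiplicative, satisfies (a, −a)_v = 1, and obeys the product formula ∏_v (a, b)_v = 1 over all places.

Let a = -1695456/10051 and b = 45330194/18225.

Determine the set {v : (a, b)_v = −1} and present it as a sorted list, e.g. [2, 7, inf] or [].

(a, b) ≡ (-266, 5474) mod (ℚ^×)²; places V = {2, 3, 5, 7, 13, 17, 19, 23, 29, ∞}.
(a,b)_2: α=5, β=1; u≡3, v≡1 (mod 8); ε(u)ε(v)=1·0, αω(v)=5·0, βω(u)=1·1; sum ≡ 1  ⇒  -1.
(a,b)_5: α=0, u≡4; β=-2, v≡1 (mod 5); (4|5)=+1, (1|5)=+1; sign (−1)^0·+1^-2·+1^0 = +1.
(a,b)_7: α=1, u≡1; β=3, v≡3 (mod 7); (1|7)=+1, (3|7)=-1; sign (−1)^1·+1^3·-1^1 = +1.
(a,b)_19: α=-1, u≡16; β=0, v≡8 (mod 19); (16|19)=+1, (8|19)=-1; sign (−1)^0·+1^0·-1^-1 = -1.
(a,b)_29: α=2, u≡23; β=0, v≡7 (mod 29); (23|29)=+1, (7|29)=+1; sign (−1)^0·+1^0·+1^2 = +1.
(a,b)_3: α=2, u≡1; β=-6, v≡2 (mod 3); (1|3)=+1, (2|3)=-1; sign (−1)^0·+1^-6·-1^2 = +1.
(a,b)_∞: sgn(-266)=−, sgn(5474)=+, so +1.
(a,b)_17: α=0, u≡14; β=1, v≡15 (mod 17); (14|17)=-1, (15|17)=+1; sign (−1)^0·-1^1·+1^0 = -1.
(a,b)_23: α=-2, u≡20; β=1, v≡6 (mod 23); (20|23)=-1, (6|23)=+1; sign (−1)^0·-1^1·+1^-2 = -1.
(a,b)_13: α=0, u≡2; β=2, v≡3 (mod 13); (2|13)=-1, (3|13)=+1; sign (−1)^0·-1^2·+1^0 = +1.
Ram(-266, 5474) = {2, 17, 19, 23}; no ℚ_2-point on the conic.

[2, 17, 19, 23]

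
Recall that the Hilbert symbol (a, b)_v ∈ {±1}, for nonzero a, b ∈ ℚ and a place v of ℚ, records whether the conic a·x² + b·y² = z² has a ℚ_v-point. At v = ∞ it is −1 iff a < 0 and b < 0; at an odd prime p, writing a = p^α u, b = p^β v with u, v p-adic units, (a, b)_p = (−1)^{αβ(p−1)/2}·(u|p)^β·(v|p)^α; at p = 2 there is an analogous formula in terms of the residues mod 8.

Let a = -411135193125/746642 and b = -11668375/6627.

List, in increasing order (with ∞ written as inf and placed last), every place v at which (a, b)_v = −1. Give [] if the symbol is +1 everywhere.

(a, b) ≡ (-56202, -4845) mod (ℚ^×)²; places V = {2, 3, 5, 13, 17, 19, 29, 47, ∞}.
(a,b)_13: α=-2, u≡10; β=0, v≡10 (mod 13); (10|13)=+1, (10|13)=+1; sign (−1)^0·+1^0·+1^-2 = +1.
(a,b)_17: α=3, u≡2; β=3, v≡4 (mod 17); (2|17)=+1, (4|17)=+1; sign (−1)^0·+1^3·+1^3 = +1.
(a,b)_5: α=4, u≡3; β=3, v≡4 (mod 5); (3|5)=-1, (4|5)=+1; sign (−1)^0·-1^3·+1^4 = -1.
(a,b)_3: α=5, u≡1; β=-1, v≡2 (mod 3); (1|3)=+1, (2|3)=-1; sign (−1)^1·+1^-1·-1^5 = +1.
(a,b)_∞: sgn(-56202)=−, sgn(-4845)=−, so -1.
(a,b)_2: α=-1, β=0; u≡3, v≡3 (mod 8); ε(u)ε(v)=1·1, αω(v)=-1·1, βω(u)=0·1; sum ≡ 0  ⇒  +1.
(a,b)_29: α=1, u≡1; β=0, v≡14 (mod 29); (1|29)=+1, (14|29)=-1; sign (−1)^0·+1^0·-1^1 = -1.
(a,b)_19: α=1, u≡6; β=1, v≡16 (mod 19); (6|19)=+1, (16|19)=+1; sign (−1)^1·+1^1·+1^1 = -1.
(a,b)_47: α=-2, u≡39; β=-2, v≡11 (mod 47); (39|47)=-1, (11|47)=-1; sign (−1)^0·-1^-2·-1^-2 = +1.
Ram(-56202, -4845) = {5, 19, 29, ∞}; no ℚ_5-point on the conic.

[5, 19, 29, inf]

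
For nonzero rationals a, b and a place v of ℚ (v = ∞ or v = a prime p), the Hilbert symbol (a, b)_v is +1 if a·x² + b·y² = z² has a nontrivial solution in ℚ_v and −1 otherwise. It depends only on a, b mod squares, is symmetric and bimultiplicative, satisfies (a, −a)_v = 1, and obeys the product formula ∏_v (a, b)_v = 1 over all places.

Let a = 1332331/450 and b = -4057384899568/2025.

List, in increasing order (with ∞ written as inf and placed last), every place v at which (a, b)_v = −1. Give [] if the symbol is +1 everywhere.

[7, 13]

(a, b) ≡ (182, -7) mod (ℚ^×)²; places V = {2, 3, 5, 7, 11, 13, ∞}.
(a,b)_13: α=1, u≡1; β=2, v≡11 (mod 13); (1|13)=+1, (11|13)=-1; sign (−1)^0·+1^2·-1^1 = -1.
(a,b)_3: α=-2, u≡2; β=-4, v≡2 (mod 3); (2|3)=-1, (2|3)=-1; sign (−1)^0·-1^-4·-1^-2 = +1.
(a,b)_2: α=-1, β=4; u≡3, v≡1 (mod 8); ε(u)ε(v)=1·0, αω(v)=-1·0, βω(u)=4·1; sum ≡ 0  ⇒  +1.
(a,b)_11: α=4, u≡8; β=8, v≡3 (mod 11); (8|11)=-1, (3|11)=+1; sign (−1)^0·-1^8·+1^4 = +1.
(a,b)_5: α=-2, u≡2; β=-2, v≡2 (mod 5); (2|5)=-1, (2|5)=-1; sign (−1)^0·-1^-2·-1^-2 = +1.
(a,b)_7: α=1, u≡5; β=1, v≡5 (mod 7); (5|7)=-1, (5|7)=-1; sign (−1)^1·-1^1·-1^1 = -1.
(a,b)_∞: sgn(182)=+, sgn(-7)=−, so +1.
Ram(182, -7) = {7, 13}; no ℚ_7-point on the conic.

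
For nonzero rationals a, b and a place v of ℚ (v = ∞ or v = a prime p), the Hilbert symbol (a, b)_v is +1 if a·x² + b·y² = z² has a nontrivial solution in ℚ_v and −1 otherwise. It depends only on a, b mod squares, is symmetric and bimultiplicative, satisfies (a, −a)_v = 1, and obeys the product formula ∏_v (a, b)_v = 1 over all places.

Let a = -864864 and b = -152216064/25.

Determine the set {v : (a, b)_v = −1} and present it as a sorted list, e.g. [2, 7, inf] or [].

(a, b) ≡ (-6006, -546) mod (ℚ^×)²; places V = {2, 3, 5, 7, 11, 13, ∞}.
(a,b)_7: α=1, u≡5; β=1, v≡3 (mod 7); (5|7)=-1, (3|7)=-1; sign (−1)^1·-1^1·-1^1 = -1.
(a,b)_2: α=5, β=9; u≡5, v≡7 (mod 8); ε(u)ε(v)=0·1, αω(v)=5·0, βω(u)=9·1; sum ≡ 1  ⇒  -1.
(a,b)_13: α=1, u≡6; β=1, v≡10 (mod 13); (6|13)=-1, (10|13)=+1; sign (−1)^0·-1^1·+1^1 = -1.
(a,b)_5: α=0, u≡1; β=-2, v≡1 (mod 5); (1|5)=+1, (1|5)=+1; sign (−1)^0·+1^-2·+1^0 = +1.
(a,b)_∞: sgn(-6006)=−, sgn(-546)=−, so -1.
(a,b)_11: α=1, u≡4; β=2, v≡3 (mod 11); (4|11)=+1, (3|11)=+1; sign (−1)^0·+1^2·+1^1 = +1.
(a,b)_3: α=3, u≡2; β=3, v≡1 (mod 3); (2|3)=-1, (1|3)=+1; sign (−1)^1·-1^3·+1^3 = +1.
(-6006, -546 / ℚ) ramifies at {2, 7, 13, ∞}: a division algebra.

[2, 7, 13, inf]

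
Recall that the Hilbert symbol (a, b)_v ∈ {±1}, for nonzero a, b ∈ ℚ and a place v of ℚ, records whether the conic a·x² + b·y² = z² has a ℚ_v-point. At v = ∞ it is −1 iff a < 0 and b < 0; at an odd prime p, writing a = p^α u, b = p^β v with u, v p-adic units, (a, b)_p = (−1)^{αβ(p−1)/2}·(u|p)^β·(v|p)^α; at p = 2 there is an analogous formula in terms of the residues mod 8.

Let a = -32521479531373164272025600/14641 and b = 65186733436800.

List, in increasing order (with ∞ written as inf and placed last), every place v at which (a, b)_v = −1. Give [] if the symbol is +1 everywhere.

Mod squares: a ≡ -27094, b ≡ 222. Check v ∈ {∞, 2, 3, 5, 11, 19, 23, 31, 37}.
v=23: a=23^3·(≡6), b=23^2·(≡17) mod 23; (6|23)=+1, (17|23)=-1; (−1)^{3·2·11}·(+1)^2·(-1)^3 = -1.
v=11: a=11^-4·(≡2), b=11^0·(≡8) mod 11; (2|11)=-1, (8|11)=-1; (−1)^{-4·0·5}·(-1)^0·(-1)^-4 = +1.
v=2: v_2(a)=19, v_2(b)=7; units ≡ 5, 7 (mod 8); ε·ε+αω+βω = 0·1+19·0+7·1 ≡ 1  ⇒  (a,b)_2 = -1.
v=37: a=37^2·(≡34), b=37^1·(≡18) mod 37; (34|37)=+1, (18|37)=-1; (−1)^{2·1·18}·(+1)^1·(-1)^2 = +1.
v=19: a=19^3·(≡12), b=19^2·(≡13) mod 19; (12|19)=-1, (13|19)=-1; (−1)^{3·2·9}·(-1)^2·(-1)^3 = -1.
v=3: a=3^6·(≡2), b=3^1·(≡2) mod 3; (2|3)=-1, (2|3)=-1; (−1)^{6·1·1}·(-1)^1·(-1)^6 = -1.
v=∞: -27094 < 0 and 222 > 0  ⇒  (a,b)_∞ = +1.
v=31: a=31^3·(≡7), b=31^2·(≡18) mod 31; (7|31)=+1, (18|31)=+1; (−1)^{3·2·15}·(+1)^2·(+1)^3 = +1.
v=5: a=5^2·(≡1), b=5^2·(≡2) mod 5; (1|5)=+1, (2|5)=-1; (−1)^{2·2·2}·(+1)^2·(-1)^2 = +1.
Ram(-27094, 222) = {2, 3, 19, 23}; no ℚ_2-point on the conic.

[2, 3, 19, 23]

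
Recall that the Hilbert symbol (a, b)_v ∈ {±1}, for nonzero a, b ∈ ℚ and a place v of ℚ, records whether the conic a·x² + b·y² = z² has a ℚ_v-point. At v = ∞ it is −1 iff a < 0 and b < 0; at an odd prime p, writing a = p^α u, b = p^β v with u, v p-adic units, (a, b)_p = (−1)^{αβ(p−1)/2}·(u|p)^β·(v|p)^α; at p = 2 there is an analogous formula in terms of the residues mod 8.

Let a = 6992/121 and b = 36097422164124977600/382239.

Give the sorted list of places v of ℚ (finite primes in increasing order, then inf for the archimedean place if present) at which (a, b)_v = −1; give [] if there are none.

Mod squares: a ≡ 437, b ≡ 260468169. Check v ∈ {∞, 2, 3, 5, 7, 11, 13, 17, 19, 23, 29, 31}.
v=17: a=17^0·(≡11), b=17^1·(≡15) mod 17; (11|17)=-1, (15|17)=+1; (−1)^{0·1·8}·(-1)^1·(+1)^0 = -1.
v=7: a=7^0·(≡3), b=7^2·(≡6) mod 7; (3|7)=-1, (6|7)=-1; (−1)^{0·2·3}·(-1)^2·(-1)^0 = +1.
v=3: a=3^0·(≡2), b=3^-5·(≡2) mod 3; (2|3)=-1, (2|3)=-1; (−1)^{0·-5·1}·(-1)^-5·(-1)^0 = -1.
v=29: a=29^0·(≡18), b=29^1·(≡20) mod 29; (18|29)=-1, (20|29)=+1; (−1)^{0·1·14}·(-1)^1·(+1)^0 = -1.
v=19: a=19^1·(≡1), b=19^5·(≡16) mod 19; (1|19)=+1, (16|19)=+1; (−1)^{1·5·9}·(+1)^5·(+1)^1 = -1.
v=∞: 437 > 0 and 260468169 > 0  ⇒  (a,b)_∞ = +1.
v=11: a=11^-2·(≡7), b=11^-2·(≡5) mod 11; (7|11)=-1, (5|11)=+1; (−1)^{-2·-2·5}·(-1)^-2·(+1)^-2 = +1.
v=23: a=23^1·(≡20), b=23^3·(≡2) mod 23; (20|23)=-1, (2|23)=+1; (−1)^{1·3·11}·(-1)^3·(+1)^1 = +1.
v=5: a=5^0·(≡2), b=5^2·(≡1) mod 5; (2|5)=-1, (1|5)=+1; (−1)^{0·2·2}·(-1)^2·(+1)^0 = +1.
v=2: v_2(a)=4, v_2(b)=6; units ≡ 5, 1 (mod 8); ε·ε+αω+βω = 0·0+4·0+6·1 ≡ 0  ⇒  (a,b)_2 = +1.
v=31: a=31^0·(≡15), b=31^1·(≡6) mod 31; (15|31)=-1, (6|31)=-1; (−1)^{0·1·15}·(-1)^1·(-1)^0 = -1.
v=13: a=13^0·(≡6), b=13^-1·(≡10) mod 13; (6|13)=-1, (10|13)=+1; (−1)^{0·-1·6}·(-1)^-1·(+1)^0 = -1.
|Ram(437, 260468169)| = 6, even; anisotropic at {3, 13, 17, 19, 29, 31}.

[3, 13, 17, 19, 29, 31]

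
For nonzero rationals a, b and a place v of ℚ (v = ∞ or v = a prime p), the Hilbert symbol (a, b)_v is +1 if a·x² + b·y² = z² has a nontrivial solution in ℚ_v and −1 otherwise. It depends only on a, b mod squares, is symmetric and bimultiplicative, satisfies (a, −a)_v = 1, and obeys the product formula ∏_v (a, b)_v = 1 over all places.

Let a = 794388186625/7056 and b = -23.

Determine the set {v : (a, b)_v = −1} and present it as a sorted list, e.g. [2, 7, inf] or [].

Mod squares: a ≡ 273265, b ≡ -23. Check v ∈ {∞, 2, 3, 5, 7, 11, 23, 31, 41, 43}.
v=5: a=5^3·(≡3), b=5^0·(≡2) mod 5; (3|5)=-1, (2|5)=-1; (−1)^{3·0·2}·(-1)^0·(-1)^3 = -1.
v=∞: 273265 > 0 and -23 < 0  ⇒  (a,b)_∞ = +1.
v=41: a=41^1·(≡32), b=41^0·(≡18) mod 41; (32|41)=+1, (18|41)=+1; (−1)^{1·0·20}·(+1)^0·(+1)^1 = +1.
v=11: a=11^2·(≡5), b=11^0·(≡10) mod 11; (5|11)=+1, (10|11)=-1; (−1)^{2·0·5}·(+1)^0·(-1)^2 = +1.
v=23: a=23^0·(≡1), b=23^1·(≡22) mod 23; (1|23)=+1, (22|23)=-1; (−1)^{0·1·11}·(+1)^1·(-1)^0 = +1.
v=31: a=31^3·(≡30), b=31^0·(≡8) mod 31; (30|31)=-1, (8|31)=+1; (−1)^{3·0·15}·(-1)^0·(+1)^3 = +1.
v=43: a=43^1·(≡42), b=43^0·(≡20) mod 43; (42|43)=-1, (20|43)=-1; (−1)^{1·0·21}·(-1)^0·(-1)^1 = -1.
v=7: a=7^-2·(≡3), b=7^0·(≡5) mod 7; (3|7)=-1, (5|7)=-1; (−1)^{-2·0·3}·(-1)^0·(-1)^-2 = +1.
v=2: v_2(a)=-4, v_2(b)=0; units ≡ 1, 1 (mod 8); ε·ε+αω+βω = 0·0+-4·0+0·0 ≡ 0  ⇒  (a,b)_2 = +1.
v=3: a=3^-2·(≡1), b=3^0·(≡1) mod 3; (1|3)=+1, (1|3)=+1; (−1)^{-2·0·1}·(+1)^0·(+1)^-2 = +1.
(273265, -23 / ℚ) ramifies at {5, 43}: a division algebra.

[5, 43]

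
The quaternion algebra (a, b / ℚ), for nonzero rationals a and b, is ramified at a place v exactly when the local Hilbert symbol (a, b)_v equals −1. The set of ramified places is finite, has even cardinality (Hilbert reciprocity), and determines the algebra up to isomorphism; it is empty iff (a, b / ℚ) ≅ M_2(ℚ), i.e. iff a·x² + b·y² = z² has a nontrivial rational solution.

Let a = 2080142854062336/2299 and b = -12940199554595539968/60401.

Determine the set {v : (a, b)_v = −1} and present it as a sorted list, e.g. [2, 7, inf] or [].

(a, b) ≡ (779, -224396403) mod (ℚ^×)²; places V = {2, 3, 7, 11, 17, 19, 29, 41, 43, ∞}.
(a,b)_41: α=1, u≡17; β=1, v≡7 (mod 41); (17|41)=-1, (7|41)=-1; sign (−1)^0·-1^1·-1^1 = +1.
(a,b)_19: α=-1, u≡3; β=-1, v≡5 (mod 19); (3|19)=-1, (5|19)=+1; sign (−1)^1·-1^-1·+1^-1 = +1.
(a,b)_2: α=8, β=10; u≡3, v≡5 (mod 8); ε(u)ε(v)=1·0, αω(v)=8·1, βω(u)=10·1; sum ≡ 0  ⇒  +1.
(a,b)_43: α=2, u≡20; β=3, v≡20 (mod 43); (20|43)=-1, (20|43)=-1; sign (−1)^0·-1^3·-1^2 = -1.
(a,b)_17: α=2, u≡5; β=-2, v≡6 (mod 17); (5|17)=-1, (6|17)=-1; sign (−1)^0·-1^-2·-1^2 = +1.
(a,b)_29: α=2, u≡4; β=5, v≡17 (mod 29); (4|29)=+1, (17|29)=-1; sign (−1)^0·+1^5·-1^2 = +1.
(a,b)_7: α=2, u≡4; β=1, v≡1 (mod 7); (4|7)=+1, (1|7)=+1; sign (−1)^0·+1^1·+1^2 = +1.
(a,b)_3: α=2, u≡2; β=3, v≡1 (mod 3); (2|3)=-1, (1|3)=+1; sign (−1)^0·-1^3·+1^2 = -1.
(a,b)_11: α=-2, u≡1; β=-1, v≡3 (mod 11); (1|11)=+1, (3|11)=+1; sign (−1)^0·+1^-1·+1^-2 = +1.
(a,b)_∞: sgn(779)=+, sgn(-224396403)=−, so +1.
Ram(779, -224396403) = {3, 43}; no ℚ_3-point on the conic.

[3, 43]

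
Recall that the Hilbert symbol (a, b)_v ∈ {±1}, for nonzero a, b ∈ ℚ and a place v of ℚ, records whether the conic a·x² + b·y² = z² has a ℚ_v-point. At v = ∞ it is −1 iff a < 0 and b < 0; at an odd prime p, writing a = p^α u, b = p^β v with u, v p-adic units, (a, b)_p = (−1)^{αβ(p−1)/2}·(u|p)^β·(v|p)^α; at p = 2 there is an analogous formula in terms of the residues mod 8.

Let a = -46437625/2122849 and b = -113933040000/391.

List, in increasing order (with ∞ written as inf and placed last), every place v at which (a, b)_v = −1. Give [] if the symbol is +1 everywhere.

[2, 3, 13, 17, 23, inf]

Mod squares: a ≡ -1105, b ≡ -2346. Check v ∈ {∞, 2, 3, 5, 13, 17, 23, 31, 41, 47, 53}.
v=17: a=17^1·(≡11), b=17^-1·(≡13) mod 17; (11|17)=-1, (13|17)=+1; (−1)^{1·-1·8}·(-1)^-1·(+1)^1 = -1.
v=5: a=5^3·(≡1), b=5^4·(≡1) mod 5; (1|5)=+1, (1|5)=+1; (−1)^{3·4·2}·(+1)^4·(+1)^3 = +1.
v=31: a=31^-2·(≡12), b=31^0·(≡28) mod 31; (12|31)=-1, (28|31)=+1; (−1)^{-2·0·15}·(-1)^0·(+1)^-2 = +1.
v=53: a=53^0·(≡31), b=53^2·(≡45) mod 53; (31|53)=-1, (45|53)=-1; (−1)^{0·2·26}·(-1)^2·(-1)^0 = +1.
v=2: v_2(a)=0, v_2(b)=7; units ≡ 7, 3 (mod 8); ε·ε+αω+βω = 1·1+0·1+7·0 ≡ 1  ⇒  (a,b)_2 = -1.
v=13: a=13^1·(≡2), b=13^2·(≡6) mod 13; (2|13)=-1, (6|13)=-1; (−1)^{1·2·6}·(-1)^2·(-1)^1 = -1.
v=23: a=23^0·(≡10), b=23^-1·(≡3) mod 23; (10|23)=-1, (3|23)=+1; (−1)^{0·-1·11}·(-1)^-1·(+1)^0 = -1.
v=41: a=41^2·(≡4), b=41^0·(≡37) mod 41; (4|41)=+1, (37|41)=+1; (−1)^{2·0·20}·(+1)^0·(+1)^2 = +1.
v=3: a=3^0·(≡2), b=3^1·(≡1) mod 3; (2|3)=-1, (1|3)=+1; (−1)^{0·1·1}·(-1)^1·(+1)^0 = -1.
v=∞: -1105 < 0 and -2346 < 0  ⇒  (a,b)_∞ = -1.
v=47: a=47^-2·(≡39), b=47^0·(≡3) mod 47; (39|47)=-1, (3|47)=+1; (−1)^{-2·0·23}·(-1)^0·(+1)^-2 = +1.
(-1105, -2346 / ℚ) ramifies at {2, 3, 13, 17, 23, ∞}: a division algebra.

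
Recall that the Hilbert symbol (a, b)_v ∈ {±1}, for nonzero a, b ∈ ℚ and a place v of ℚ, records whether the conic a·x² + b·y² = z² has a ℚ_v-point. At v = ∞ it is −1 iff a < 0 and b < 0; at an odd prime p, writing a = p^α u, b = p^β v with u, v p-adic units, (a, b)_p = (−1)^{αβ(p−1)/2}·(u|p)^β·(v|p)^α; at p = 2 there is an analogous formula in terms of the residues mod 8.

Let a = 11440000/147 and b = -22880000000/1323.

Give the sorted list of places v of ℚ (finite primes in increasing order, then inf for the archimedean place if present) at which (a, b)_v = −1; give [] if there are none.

(a, b) ≡ (858, -4290) mod (ℚ^×)²; places V = {2, 3, 5, 7, 11, 13, ∞}.
(a,b)_13: α=1, u≡1; β=1, v≡6 (mod 13); (1|13)=+1, (6|13)=-1; sign (−1)^0·+1^1·-1^1 = -1.
(a,b)_7: α=-2, u≡4; β=-2, v≡4 (mod 7); (4|7)=+1, (4|7)=+1; sign (−1)^0·+1^-2·+1^-2 = +1.
(a,b)_5: α=4, u≡2; β=7, v≡2 (mod 5); (2|5)=-1, (2|5)=-1; sign (−1)^0·-1^7·-1^4 = -1.
(a,b)_∞: sgn(858)=+, sgn(-4290)=−, so +1.
(a,b)_3: α=-1, u≡1; β=-3, v≡1 (mod 3); (1|3)=+1, (1|3)=+1; sign (−1)^1·+1^-3·+1^-1 = -1.
(a,b)_11: α=1, u≡4; β=1, v≡7 (mod 11); (4|11)=+1, (7|11)=-1; sign (−1)^1·+1^1·-1^1 = +1.
(a,b)_2: α=7, β=11; u≡5, v≡7 (mod 8); ε(u)ε(v)=0·1, αω(v)=7·0, βω(u)=11·1; sum ≡ 1  ⇒  -1.
|Ram(858, -4290)| = 4, even; anisotropic at {2, 3, 5, 13}.

[2, 3, 5, 13]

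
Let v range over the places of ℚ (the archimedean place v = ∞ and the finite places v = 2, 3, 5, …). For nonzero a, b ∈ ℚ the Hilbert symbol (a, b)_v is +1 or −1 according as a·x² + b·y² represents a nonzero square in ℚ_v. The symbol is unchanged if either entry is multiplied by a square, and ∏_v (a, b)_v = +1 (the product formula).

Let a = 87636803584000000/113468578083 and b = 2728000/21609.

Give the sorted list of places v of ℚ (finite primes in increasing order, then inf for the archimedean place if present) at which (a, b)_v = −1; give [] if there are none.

(a, b) ≡ (138, 1705) mod (ℚ^×)²; places V = {2, 3, 5, 7, 11, 23, 31, ∞}.
(a,b)_11: α=2, u≡6; β=1, v≡1 (mod 11); (6|11)=-1, (1|11)=+1; sign (−1)^0·-1^1·+1^2 = -1.
(a,b)_31: α=2, u≡10; β=1, v≡11 (mod 31); (10|31)=+1, (11|31)=-1; sign (−1)^0·+1^1·-1^2 = +1.
(a,b)_5: α=6, u≡2; β=3, v≡1 (mod 5); (2|5)=-1, (1|5)=+1; sign (−1)^0·-1^3·+1^6 = -1.
(a,b)_23: α=1, u≡2; β=0, v≡9 (mod 23); (2|23)=+1, (9|23)=+1; sign (−1)^0·+1^0·+1^1 = +1.
(a,b)_7: α=-8, u≡6; β=-4, v≡1 (mod 7); (6|7)=-1, (1|7)=+1; sign (−1)^0·-1^-4·+1^-8 = +1.
(a,b)_2: α=21, β=6; u≡5, v≡1 (mod 8); ε(u)ε(v)=0·0, αω(v)=21·0, βω(u)=6·1; sum ≡ 0  ⇒  +1.
(a,b)_3: α=-9, u≡1; β=-2, v≡1 (mod 3); (1|3)=+1, (1|3)=+1; sign (−1)^0·+1^-2·+1^-9 = +1.
(a,b)_∞: sgn(138)=+, sgn(1705)=+, so +1.
Ram(138, 1705) = {5, 11}; no ℚ_5-point on the conic.

[5, 11]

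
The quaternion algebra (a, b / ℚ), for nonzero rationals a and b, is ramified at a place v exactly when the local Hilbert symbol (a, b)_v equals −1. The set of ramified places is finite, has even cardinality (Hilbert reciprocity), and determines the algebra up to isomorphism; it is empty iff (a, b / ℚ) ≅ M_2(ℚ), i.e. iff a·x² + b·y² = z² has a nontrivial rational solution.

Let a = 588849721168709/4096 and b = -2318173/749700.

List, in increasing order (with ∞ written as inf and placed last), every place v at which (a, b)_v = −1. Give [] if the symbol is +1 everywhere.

(a, b) ≡ (221, -233189) mod (ℚ^×)²; places V = {2, 3, 5, 7, 11, 13, 17, 29, 43, ∞}.
(a,b)_3: α=0, u≡2; β=-2, v≡1 (mod 3); (2|3)=-1, (1|3)=+1; sign (−1)^0·-1^-2·+1^0 = +1.
(a,b)_2: α=-12, β=-2; u≡5, v≡3 (mod 8); ε(u)ε(v)=0·1, αω(v)=-12·1, βω(u)=-2·1; sum ≡ 0  ⇒  +1.
(a,b)_11: α=2, u≡5; β=1, v≡1 (mod 11); (5|11)=+1, (1|11)=+1; sign (−1)^0·+1^1·+1^2 = +1.
(a,b)_13: α=1, u≡12; β=2, v≡8 (mod 13); (12|13)=+1, (8|13)=-1; sign (−1)^0·+1^2·-1^1 = -1.
(a,b)_5: α=0, u≡4; β=-2, v≡4 (mod 5); (4|5)=+1, (4|5)=+1; sign (−1)^0·+1^-2·+1^0 = +1.
(a,b)_29: α=2, u≡2; β=1, v≡27 (mod 29); (2|29)=-1, (27|29)=-1; sign (−1)^0·-1^1·-1^2 = -1.
(a,b)_7: α=2, u≡2; β=-2, v≡2 (mod 7); (2|7)=+1, (2|7)=+1; sign (−1)^0·+1^-2·+1^2 = +1.
(a,b)_17: α=3, u≡2; β=-1, v≡16 (mod 17); (2|17)=+1, (16|17)=+1; sign (−1)^0·+1^-1·+1^3 = +1.
(a,b)_43: α=2, u≡31; β=1, v≡15 (mod 43); (31|43)=+1, (15|43)=+1; sign (−1)^0·+1^1·+1^2 = +1.
(a,b)_∞: sgn(221)=+, sgn(-233189)=−, so +1.
(221, -233189 / ℚ) ramifies at {13, 29}: a division algebra.

[13, 29]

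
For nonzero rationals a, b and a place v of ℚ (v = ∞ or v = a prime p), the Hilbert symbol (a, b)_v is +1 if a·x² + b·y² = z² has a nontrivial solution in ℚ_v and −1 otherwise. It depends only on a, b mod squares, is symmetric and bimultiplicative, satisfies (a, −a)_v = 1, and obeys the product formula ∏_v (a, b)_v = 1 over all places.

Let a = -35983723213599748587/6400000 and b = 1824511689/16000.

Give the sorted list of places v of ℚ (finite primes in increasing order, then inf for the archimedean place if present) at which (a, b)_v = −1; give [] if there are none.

[2, 5, 7, 17]

(a, b) ≡ (-15470, 46410) mod (ℚ^×)²; places V = {2, 3, 5, 7, 11, 13, 17, 19, ∞}.
(a,b)_5: α=-5, u≡1; β=-3, v≡3 (mod 5); (1|5)=+1, (3|5)=-1; sign (−1)^0·+1^-3·-1^-5 = -1.
(a,b)_∞: sgn(-15470)=−, sgn(46410)=+, so +1.
(a,b)_2: α=-11, β=-7; u≡1, v≡5 (mod 8); ε(u)ε(v)=0·0, αω(v)=-11·1, βω(u)=-7·0; sum ≡ 1  ⇒  -1.
(a,b)_13: α=3, u≡7; β=1, v≡8 (mod 13); (7|13)=-1, (8|13)=-1; sign (−1)^0·-1^1·-1^3 = +1.
(a,b)_7: α=3, u≡4; β=1, v≡2 (mod 7); (4|7)=+1, (2|7)=+1; sign (−1)^1·+1^1·+1^3 = -1.
(a,b)_11: α=4, u≡6; β=2, v≡3 (mod 11); (6|11)=-1, (3|11)=+1; sign (−1)^0·-1^2·+1^4 = +1.
(a,b)_3: α=12, u≡1; β=3, v≡2 (mod 3); (1|3)=+1, (2|3)=-1; sign (−1)^0·+1^3·-1^12 = +1.
(a,b)_19: α=2, u≡8; β=2, v≡15 (mod 19); (8|19)=-1, (15|19)=-1; sign (−1)^0·-1^2·-1^2 = +1.
(a,b)_17: α=1, u≡15; β=1, v≡7 (mod 17); (15|17)=+1, (7|17)=-1; sign (−1)^0·+1^1·-1^1 = -1.
|Ram(-15470, 46410)| = 4, even; anisotropic at {2, 5, 7, 17}.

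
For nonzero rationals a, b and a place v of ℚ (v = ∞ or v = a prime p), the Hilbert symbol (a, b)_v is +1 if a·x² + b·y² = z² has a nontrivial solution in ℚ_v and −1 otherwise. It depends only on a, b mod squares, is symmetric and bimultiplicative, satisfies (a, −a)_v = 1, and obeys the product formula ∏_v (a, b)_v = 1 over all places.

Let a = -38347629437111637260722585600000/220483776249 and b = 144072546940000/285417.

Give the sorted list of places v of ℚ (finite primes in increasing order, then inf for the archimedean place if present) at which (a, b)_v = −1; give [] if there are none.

(a, b) ≡ (-46690, 13398) mod (ℚ^×)²; places V = {2, 3, 5, 7, 11, 17, 23, 29, 31, 37, ∞}.
(a,b)_17: α=-2, u≡15; β=0, v≡4 (mod 17); (15|17)=+1, (4|17)=+1; sign (−1)^0·+1^0·+1^-2 = +1.
(a,b)_29: α=3, u≡14; β=1, v≡17 (mod 29); (14|29)=-1, (17|29)=-1; sign (−1)^0·-1^1·-1^3 = +1.
(a,b)_31: α=-2, u≡22; β=-2, v≡13 (mod 31); (22|31)=-1, (13|31)=-1; sign (−1)^0·-1^-2·-1^-2 = +1.
(a,b)_11: α=-2, u≡4; β=-1, v≡7 (mod 11); (4|11)=+1, (7|11)=-1; sign (−1)^0·+1^-1·-1^-2 = +1.
(a,b)_23: α=7, u≡7; β=2, v≡6 (mod 23); (7|23)=-1, (6|23)=+1; sign (−1)^0·-1^2·+1^7 = +1.
(a,b)_∞: sgn(-46690)=−, sgn(13398)=+, so +1.
(a,b)_5: α=5, u≡2; β=4, v≡2 (mod 5); (2|5)=-1, (2|5)=-1; sign (−1)^0·-1^4·-1^5 = -1.
(a,b)_37: α=2, u≡3; β=2, v≡25 (mod 37); (3|37)=+1, (25|37)=+1; sign (−1)^0·+1^2·+1^2 = +1.
(a,b)_3: α=-8, u≡2; β=-3, v≡2 (mod 3); (2|3)=-1, (2|3)=-1; sign (−1)^0·-1^-3·-1^-8 = -1.
(a,b)_7: α=7, u≡1; β=3, v≡5 (mod 7); (1|7)=+1, (5|7)=-1; sign (−1)^1·+1^3·-1^7 = +1.
(a,b)_2: α=17, β=5; u≡7, v≡3 (mod 8); ε(u)ε(v)=1·1, αω(v)=17·1, βω(u)=5·0; sum ≡ 0  ⇒  +1.
(-46690, 13398 / ℚ) ramifies at {3, 5}: a division algebra.

[3, 5]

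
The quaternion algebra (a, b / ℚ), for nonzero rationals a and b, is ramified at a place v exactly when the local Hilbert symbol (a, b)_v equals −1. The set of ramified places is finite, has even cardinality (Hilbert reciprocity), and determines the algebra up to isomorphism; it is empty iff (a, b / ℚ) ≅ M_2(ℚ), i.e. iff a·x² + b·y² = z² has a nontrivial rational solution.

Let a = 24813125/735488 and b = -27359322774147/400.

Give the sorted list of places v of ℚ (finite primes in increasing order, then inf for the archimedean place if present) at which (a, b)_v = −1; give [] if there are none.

[7, 17]

(a, b) ≡ (493, -63427) mod (ℚ^×)²; places V = {2, 3, 5, 7, 13, 17, 23, 29, 37, 41, 43, ∞}.
(a,b)_37: α=2, u≡16; β=0, v≡16 (mod 37); (16|37)=+1, (16|37)=+1; sign (−1)^0·+1^0·+1^2 = +1.
(a,b)_5: α=4, u≡2; β=-2, v≡3 (mod 5); (2|5)=-1, (3|5)=-1; sign (−1)^0·-1^-2·-1^4 = +1.
(a,b)_41: α=0, u≡18; β=1, v≡29 (mod 41); (18|41)=+1, (29|41)=-1; sign (−1)^0·+1^1·-1^0 = +1.
(a,b)_2: α=-8, β=-4; u≡5, v≡5 (mod 8); ε(u)ε(v)=0·0, αω(v)=-8·1, βω(u)=-4·1; sum ≡ 0  ⇒  +1.
(a,b)_43: α=0, u≡28; β=2, v≡21 (mod 43); (28|43)=-1, (21|43)=+1; sign (−1)^0·-1^2·+1^0 = +1.
(a,b)_∞: sgn(493)=+, sgn(-63427)=−, so +1.
(a,b)_13: α=-2, u≡9; β=1, v≡3 (mod 13); (9|13)=+1, (3|13)=+1; sign (−1)^0·+1^1·+1^-2 = +1.
(a,b)_3: α=0, u≡1; β=2, v≡2 (mod 3); (1|3)=+1, (2|3)=-1; sign (−1)^0·+1^2·-1^0 = +1.
(a,b)_29: α=1, u≡2; β=0, v≡7 (mod 29); (2|29)=-1, (7|29)=+1; sign (−1)^0·-1^0·+1^1 = +1.
(a,b)_17: α=-1, u≡7; β=1, v≡8 (mod 17); (7|17)=-1, (8|17)=+1; sign (−1)^0·-1^1·+1^-1 = -1.
(a,b)_23: α=0, u≡21; β=2, v≡5 (mod 23); (21|23)=-1, (5|23)=-1; sign (−1)^0·-1^2·-1^0 = +1.
(a,b)_7: α=0, u≡3; β=3, v≡4 (mod 7); (3|7)=-1, (4|7)=+1; sign (−1)^0·-1^3·+1^0 = -1.
(493, -63427 / ℚ) ramifies at {7, 17}: a division algebra.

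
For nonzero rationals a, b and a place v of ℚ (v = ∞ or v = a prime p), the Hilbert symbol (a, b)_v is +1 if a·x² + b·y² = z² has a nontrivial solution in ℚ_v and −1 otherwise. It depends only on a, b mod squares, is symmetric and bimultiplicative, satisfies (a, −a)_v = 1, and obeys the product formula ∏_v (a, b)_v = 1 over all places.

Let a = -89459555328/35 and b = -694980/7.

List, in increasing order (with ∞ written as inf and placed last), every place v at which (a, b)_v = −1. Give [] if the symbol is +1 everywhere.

[3, 5, 13, inf]

Mod squares: a ≡ -23205, b ≡ -15015. Check v ∈ {∞, 2, 3, 5, 7, 11, 13, 17}.
v=5: a=5^-1·(≡1), b=5^1·(≡2) mod 5; (1|5)=+1, (2|5)=-1; (−1)^{-1·1·2}·(+1)^1·(-1)^-1 = -1.
v=∞: -23205 < 0 and -15015 < 0  ⇒  (a,b)_∞ = -1.
v=3: a=3^3·(≡2), b=3^5·(≡2) mod 3; (2|3)=-1, (2|3)=-1; (−1)^{3·5·1}·(-1)^5·(-1)^3 = -1.
v=2: v_2(a)=10, v_2(b)=2; units ≡ 3, 1 (mod 8); ε·ε+αω+βω = 1·0+10·0+2·1 ≡ 0  ⇒  (a,b)_2 = +1.
v=11: a=11^4·(≡3), b=11^1·(≡10) mod 11; (3|11)=+1, (10|11)=-1; (−1)^{4·1·5}·(+1)^1·(-1)^4 = +1.
v=17: a=17^1·(≡11), b=17^0·(≡2) mod 17; (11|17)=-1, (2|17)=+1; (−1)^{1·0·8}·(-1)^0·(+1)^1 = +1.
v=7: a=7^-1·(≡5), b=7^-1·(≡1) mod 7; (5|7)=-1, (1|7)=+1; (−1)^{-1·-1·3}·(-1)^-1·(+1)^-1 = +1.
v=13: a=13^1·(≡4), b=13^1·(≡5) mod 13; (4|13)=+1, (5|13)=-1; (−1)^{1·1·6}·(+1)^1·(-1)^1 = -1.
Ram(-23205, -15015) = {3, 5, 13, ∞}; no ℚ_3-point on the conic.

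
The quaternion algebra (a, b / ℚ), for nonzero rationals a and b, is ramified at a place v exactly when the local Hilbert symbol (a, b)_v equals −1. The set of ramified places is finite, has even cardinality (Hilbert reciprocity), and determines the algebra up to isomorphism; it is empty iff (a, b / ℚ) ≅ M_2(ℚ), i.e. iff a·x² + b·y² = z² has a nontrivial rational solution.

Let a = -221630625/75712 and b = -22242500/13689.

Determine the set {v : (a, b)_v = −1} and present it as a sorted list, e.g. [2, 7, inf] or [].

[31, inf]

Mod squares: a ≡ -287, b ≡ -8897. Check v ∈ {∞, 2, 3, 5, 7, 13, 31, 41}.
v=41: a=41^1·(≡26), b=41^1·(≡14) mod 41; (26|41)=-1, (14|41)=-1; (−1)^{1·1·20}·(-1)^1·(-1)^1 = +1.
v=∞: -287 < 0 and -8897 < 0  ⇒  (a,b)_∞ = -1.
v=7: a=7^-1·(≡1), b=7^1·(≡6) mod 7; (1|7)=+1, (6|7)=-1; (−1)^{-1·1·3}·(+1)^1·(-1)^-1 = +1.
v=3: a=3^2·(≡1), b=3^-4·(≡1) mod 3; (1|3)=+1, (1|3)=+1; (−1)^{2·-4·1}·(+1)^-4·(+1)^2 = +1.
v=5: a=5^4·(≡3), b=5^4·(≡3) mod 5; (3|5)=-1, (3|5)=-1; (−1)^{4·4·2}·(-1)^4·(-1)^4 = +1.
v=13: a=13^-2·(≡3), b=13^-2·(≡2) mod 13; (3|13)=+1, (2|13)=-1; (−1)^{-2·-2·6}·(+1)^-2·(-1)^-2 = +1.
v=2: v_2(a)=-6, v_2(b)=2; units ≡ 1, 7 (mod 8); ε·ε+αω+βω = 0·1+-6·0+2·0 ≡ 0  ⇒  (a,b)_2 = +1.
v=31: a=31^2·(≡17), b=31^1·(≡29) mod 31; (17|31)=-1, (29|31)=-1; (−1)^{2·1·15}·(-1)^1·(-1)^2 = -1.
(-287, -8897 / ℚ) ramifies at {31, ∞}: a division algebra.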